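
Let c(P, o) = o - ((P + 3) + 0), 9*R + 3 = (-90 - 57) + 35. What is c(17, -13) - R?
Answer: -182/9 ≈ -20.222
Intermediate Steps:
R = -115/9 (R = -1/3 + ((-90 - 57) + 35)/9 = -1/3 + (-147 + 35)/9 = -1/3 + (1/9)*(-112) = -1/3 - 112/9 = -115/9 ≈ -12.778)
c(P, o) = -3 + o - P (c(P, o) = o - ((3 + P) + 0) = o - (3 + P) = o + (-3 - P) = -3 + o - P)
c(17, -13) - R = (-3 - 13 - 1*17) - 1*(-115/9) = (-3 - 13 - 17) + 115/9 = -33 + 115/9 = -182/9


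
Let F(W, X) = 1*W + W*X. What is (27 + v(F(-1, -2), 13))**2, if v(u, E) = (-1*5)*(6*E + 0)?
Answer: 131769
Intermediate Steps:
F(W, X) = W + W*X
v(u, E) = -30*E
(27 + v(F(-1, -2), 13))**2 = (27 - 30*13)**2 = (27 - 390)**2 = (-363)**2 = 131769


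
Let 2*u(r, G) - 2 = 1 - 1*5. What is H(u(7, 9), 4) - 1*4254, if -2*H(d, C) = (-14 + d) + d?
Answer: -4246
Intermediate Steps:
u(r, G) = -1 (u(r, G) = 1 + (1 - 1*5)/2 = 1 + (1 - 5)/2 = 1 + (½)*(-4) = 1 - 2 = -1)
H(d, C) = 7 - d (H(d, C) = -((-14 + d) + d)/2 = -(-14 + 2*d)/2 = 7 - d)
H(u(7, 9), 4) - 1*4254 = (7 - 1*(-1)) - 1*4254 = (7 + 1) - 4254 = 8 - 4254 = -4246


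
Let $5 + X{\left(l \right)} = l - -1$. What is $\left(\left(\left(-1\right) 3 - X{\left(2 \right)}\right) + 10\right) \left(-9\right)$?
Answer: $-81$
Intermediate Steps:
$X{\left(l \right)} = -4 + l$ ($X{\left(l \right)} = -5 + \left(l - -1\right) = -5 + \left(l + 1\right) = -5 + \left(1 + l\right) = -4 + l$)
$\left(\left(\left(-1\right) 3 - X{\left(2 \right)}\right) + 10\right) \left(-9\right) = \left(\left(\left(-1\right) 3 - \left(-4 + 2\right)\right) + 10\right) \left(-9\right) = \left(\left(-3 - -2\right) + 10\right) \left(-9\right) = \left(\left(-3 + 2\right) + 10\right) \left(-9\right) = \left(-1 + 10\right) \left(-9\right) = 9 \left(-9\right) = -81$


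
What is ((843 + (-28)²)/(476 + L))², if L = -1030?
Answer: 2647129/306916 ≈ 8.6249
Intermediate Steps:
((843 + (-28)²)/(476 + L))² = ((843 + (-28)²)/(476 - 1030))² = ((843 + 784)/(-554))² = (1627*(-1/554))² = (-1627/554)² = 2647129/306916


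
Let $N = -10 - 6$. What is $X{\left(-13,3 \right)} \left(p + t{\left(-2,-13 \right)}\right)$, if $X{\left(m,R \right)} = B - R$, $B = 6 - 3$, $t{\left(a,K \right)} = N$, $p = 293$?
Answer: $0$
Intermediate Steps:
$N = -16$ ($N = -10 - 6 = -16$)
$t{\left(a,K \right)} = -16$
$B = 3$
$X{\left(m,R \right)} = 3 - R$
$X{\left(-13,3 \right)} \left(p + t{\left(-2,-13 \right)}\right) = \left(3 - 3\right) \left(293 - 16\right) = \left(3 - 3\right) 277 = 0 \cdot 277 = 0$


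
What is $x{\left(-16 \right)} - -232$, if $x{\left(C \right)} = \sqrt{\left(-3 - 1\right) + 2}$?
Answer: $232 + i \sqrt{2} \approx 232.0 + 1.4142 i$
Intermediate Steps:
$x{\left(C \right)} = i \sqrt{2}$ ($x{\left(C \right)} = \sqrt{-4 + 2} = \sqrt{-2} = i \sqrt{2}$)
$x{\left(-16 \right)} - -232 = i \sqrt{2} - -232 = i \sqrt{2} + 232 = 232 + i \sqrt{2}$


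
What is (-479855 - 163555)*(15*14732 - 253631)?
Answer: 21007979910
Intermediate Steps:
(-479855 - 163555)*(15*14732 - 253631) = -643410*(220980 - 253631) = -643410*(-32651) = 21007979910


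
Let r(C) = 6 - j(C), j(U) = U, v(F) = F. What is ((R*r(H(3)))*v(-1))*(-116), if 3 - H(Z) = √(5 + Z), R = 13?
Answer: 4524 + 3016*√2 ≈ 8789.3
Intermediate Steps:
H(Z) = 3 - √(5 + Z)
r(C) = 6 - C
((R*r(H(3)))*v(-1))*(-116) = ((13*(6 - (3 - √(5 + 3))))*(-1))*(-116) = ((13*(6 - (3 - √8)))*(-1))*(-116) = ((13*(6 - (3 - 2*√2)))*(-1))*(-116) = ((13*(6 + (-3 + 2*√2)))*(-1))*(-116) = ((13*(3 + 2*√2))*(-1))*(-116) = ((39 + 26*√2)*(-1))*(-116) = (-39 - 26*√2)*(-116) = 4524 + 3016*√2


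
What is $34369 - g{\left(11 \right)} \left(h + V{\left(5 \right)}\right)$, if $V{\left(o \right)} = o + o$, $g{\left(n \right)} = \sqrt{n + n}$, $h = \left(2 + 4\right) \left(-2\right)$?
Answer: $34369 + 2 \sqrt{22} \approx 34378.0$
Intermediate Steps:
$h = -12$ ($h = 6 \left(-2\right) = -12$)
$g{\left(n \right)} = \sqrt{2} \sqrt{n}$ ($g{\left(n \right)} = \sqrt{2 n} = \sqrt{2} \sqrt{n}$)
$V{\left(o \right)} = 2 o$
$34369 - g{\left(11 \right)} \left(h + V{\left(5 \right)}\right) = 34369 - \sqrt{2} \sqrt{11} \left(-12 + 2 \cdot 5\right) = 34369 - \sqrt{22} \left(-12 + 10\right) = 34369 - \sqrt{22} \left(-2\right) = 34369 - - 2 \sqrt{22} = 34369 + 2 \sqrt{22}$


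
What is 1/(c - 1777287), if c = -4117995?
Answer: -1/5895282 ≈ -1.6963e-7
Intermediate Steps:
1/(c - 1777287) = 1/(-4117995 - 1777287) = 1/(-5895282) = -1/5895282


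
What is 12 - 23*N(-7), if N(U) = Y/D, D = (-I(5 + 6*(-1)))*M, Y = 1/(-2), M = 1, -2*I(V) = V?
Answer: -11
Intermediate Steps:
I(V) = -V/2
Y = -½ ≈ -0.50000
D = -½ (D = -(-1)*(5 + 6*(-1))/2*1 = -(-1)*(5 - 6)/2*1 = -(-1)*(-1)/2*1 = -1*½*1 = -½*1 = -½ ≈ -0.50000)
N(U) = 1 (N(U) = -1/(2*(-½)) = -½*(-2) = 1)
12 - 23*N(-7) = 12 - 23*1 = 12 - 23 = -11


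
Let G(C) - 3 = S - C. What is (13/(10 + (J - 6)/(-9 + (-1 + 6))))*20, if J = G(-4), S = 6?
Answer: 1040/33 ≈ 31.515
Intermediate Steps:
G(C) = 9 - C (G(C) = 3 + (6 - C) = 9 - C)
J = 13 (J = 9 - 1*(-4) = 9 + 4 = 13)
(13/(10 + (J - 6)/(-9 + (-1 + 6))))*20 = (13/(10 + (13 - 6)/(-9 + (-1 + 6))))*20 = (13/(10 + 7/(-9 + 5)))*20 = (13/(10 + 7/(-4)))*20 = (13/(10 + 7*(-1/4)))*20 = (13/(10 - 7/4))*20 = (13/(33/4))*20 = ((4/33)*13)*20 = (52/33)*20 = 1040/33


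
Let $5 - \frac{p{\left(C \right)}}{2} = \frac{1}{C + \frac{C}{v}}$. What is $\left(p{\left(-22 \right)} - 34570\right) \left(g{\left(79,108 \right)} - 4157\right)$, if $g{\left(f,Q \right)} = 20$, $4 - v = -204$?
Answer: $\frac{328698020784}{2299} \approx 1.4297 \cdot 10^{8}$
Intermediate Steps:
$v = 208$ ($v = 4 - -204 = 4 + 204 = 208$)
$p{\left(C \right)} = 10 - \frac{416}{209 C}$ ($p{\left(C \right)} = 10 - \frac{2}{C + \frac{C}{208}} = 10 - \frac{2}{\frac{209}{208} C} = 10 - 2 \frac{208}{209 C} = 10 - \frac{416}{209 C}$)
$\left(p{\left(-22 \right)} - 34570\right) \left(g{\left(79,108 \right)} - 4157\right) = \left(\left(10 - \frac{416}{209 \left(-22\right)}\right) - 34570\right) \left(20 - 4157\right) = \left(\left(10 - - \frac{208}{2299}\right) - 34570\right) \left(-4137\right) = \left(\left(10 + \frac{208}{2299}\right) - 34570\right) \left(-4137\right) = \left(\frac{23198}{2299} - 34570\right) \left(-4137\right) = \left(- \frac{79453232}{2299}\right) \left(-4137\right) = \frac{328698020784}{2299}$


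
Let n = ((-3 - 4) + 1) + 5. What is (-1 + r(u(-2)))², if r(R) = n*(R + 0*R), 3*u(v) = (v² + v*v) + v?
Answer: 9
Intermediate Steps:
n = -1 (n = (-7 + 1) + 5 = -6 + 5 = -1)
u(v) = v/3 + 2*v²/3 (u(v) = ((v² + v*v) + v)/3 = ((v² + v²) + v)/3 = (2*v² + v)/3 = (v + 2*v²)/3 = v/3 + 2*v²/3)
r(R) = -R (r(R) = -(R + 0*R) = -(R + 0) = -R)
(-1 + r(u(-2)))² = (-1 - (-2)*(1 + 2*(-2))/3)² = (-1 - (-2)*(1 - 4)/3)² = (-1 - (-2)*(-3)/3)² = (-1 - 1*2)² = (-1 - 2)² = (-3)² = 9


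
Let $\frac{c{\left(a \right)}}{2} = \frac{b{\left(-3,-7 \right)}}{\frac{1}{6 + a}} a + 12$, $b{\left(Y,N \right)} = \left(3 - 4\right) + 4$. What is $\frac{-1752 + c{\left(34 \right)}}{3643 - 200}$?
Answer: $\frac{6432}{3443} \approx 1.8681$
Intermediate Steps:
$b{\left(Y,N \right)} = 3$ ($b{\left(Y,N \right)} = -1 + 4 = 3$)
$c{\left(a \right)} = 24 + 2 a \left(18 + 3 a\right)$ ($c{\left(a \right)} = 2 \left(\frac{3}{\frac{1}{6 + a}} a + 12\right) = 2 \left(3 \left(6 + a\right) a + 12\right) = 2 \left(\left(18 + 3 a\right) a + 12\right) = 2 \left(a \left(18 + 3 a\right) + 12\right) = 2 \left(12 + a \left(18 + 3 a\right)\right) = 24 + 2 a \left(18 + 3 a\right)$)
$\frac{-1752 + c{\left(34 \right)}}{3643 - 200} = \frac{-1752 + \left(24 + 6 \cdot 34^{2} + 36 \cdot 34\right)}{3643 - 200} = \frac{-1752 + \left(24 + 6 \cdot 1156 + 1224\right)}{3443} = \left(-1752 + \left(24 + 6936 + 1224\right)\right) \frac{1}{3443} = \left(-1752 + 8184\right) \frac{1}{3443} = 6432 \cdot \frac{1}{3443} = \frac{6432}{3443}$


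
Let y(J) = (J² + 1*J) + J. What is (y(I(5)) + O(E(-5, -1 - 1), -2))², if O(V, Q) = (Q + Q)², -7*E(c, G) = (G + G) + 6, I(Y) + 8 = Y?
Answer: 361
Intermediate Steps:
I(Y) = -8 + Y
y(J) = J² + 2*J (y(J) = (J² + J) + J = (J + J²) + J = J² + 2*J)
E(c, G) = -6/7 - 2*G/7 (E(c, G) = -((G + G) + 6)/7 = -(2*G + 6)/7 = -(6 + 2*G)/7 = -6/7 - 2*G/7)
O(V, Q) = 4*Q² (O(V, Q) = (2*Q)² = 4*Q²)
(y(I(5)) + O(E(-5, -1 - 1), -2))² = ((-8 + 5)*(2 + (-8 + 5)) + 4*(-2)²)² = (-3*(2 - 3) + 4*4)² = (-3*(-1) + 16)² = (3 + 16)² = 19² = 361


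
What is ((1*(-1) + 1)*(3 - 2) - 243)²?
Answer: 59049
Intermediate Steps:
((1*(-1) + 1)*(3 - 2) - 243)² = ((-1 + 1)*1 - 243)² = (0*1 - 243)² = (0 - 243)² = (-243)² = 59049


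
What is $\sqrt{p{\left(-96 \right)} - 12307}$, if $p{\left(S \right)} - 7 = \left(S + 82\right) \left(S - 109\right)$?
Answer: $i \sqrt{9430} \approx 97.108 i$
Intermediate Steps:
$p{\left(S \right)} = 7 + \left(-109 + S\right) \left(82 + S\right)$ ($p{\left(S \right)} = 7 + \left(S + 82\right) \left(S - 109\right) = 7 + \left(82 + S\right) \left(-109 + S\right) = 7 + \left(-109 + S\right) \left(82 + S\right)$)
$\sqrt{p{\left(-96 \right)} - 12307} = \sqrt{\left(-8931 + \left(-96\right)^{2} - -2592\right) - 12307} = \sqrt{\left(-8931 + 9216 + 2592\right) - 12307} = \sqrt{2877 - 12307} = \sqrt{-9430} = i \sqrt{9430}$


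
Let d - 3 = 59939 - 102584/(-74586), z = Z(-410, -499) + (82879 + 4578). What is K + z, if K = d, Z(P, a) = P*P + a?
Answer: 11747346292/37293 ≈ 3.1500e+5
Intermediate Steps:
Z(P, a) = a + P² (Z(P, a) = P² + a = a + P²)
z = 255058 (z = (-499 + (-410)²) + (82879 + 4578) = (-499 + 168100) + 87457 = 167601 + 87457 = 255058)
d = 2235468298/37293 (d = 3 + (59939 - 102584/(-74586)) = 3 + (59939 - 102584*(-1)/74586) = 3 + (59939 - 1*(-51292/37293)) = 3 + (59939 + 51292/37293) = 3 + 2235356419/37293 = 2235468298/37293 ≈ 59943.)
K = 2235468298/37293 ≈ 59943.
K + z = 2235468298/37293 + 255058 = 11747346292/37293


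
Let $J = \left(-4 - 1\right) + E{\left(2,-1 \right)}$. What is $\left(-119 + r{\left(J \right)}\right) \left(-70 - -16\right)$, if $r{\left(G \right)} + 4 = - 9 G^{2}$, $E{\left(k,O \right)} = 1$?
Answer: $14418$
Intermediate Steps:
$J = -4$ ($J = \left(-4 - 1\right) + 1 = -5 + 1 = -4$)
$r{\left(G \right)} = -4 - 9 G^{2}$
$\left(-119 + r{\left(J \right)}\right) \left(-70 - -16\right) = \left(-119 - \left(4 + 9 \left(-4\right)^{2}\right)\right) \left(-70 - -16\right) = \left(-119 - 148\right) \left(-70 + 16\right) = \left(-119 - 148\right) \left(-54\right) = \left(-267\right) \left(-54\right) = 14418$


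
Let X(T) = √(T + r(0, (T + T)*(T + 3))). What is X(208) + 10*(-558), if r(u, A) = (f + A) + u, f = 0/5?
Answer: -5580 + 12*√611 ≈ -5283.4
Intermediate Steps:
f = 0 (f = 0*(⅕) = 0)
r(u, A) = A + u (r(u, A) = (0 + A) + u = A + u)
X(T) = √(T + 2*T*(3 + T)) (X(T) = √(T + ((T + T)*(T + 3) + 0)) = √(T + ((2*T)*(3 + T) + 0)) = √(T + (2*T*(3 + T) + 0)) = √(T + 2*T*(3 + T)))
X(208) + 10*(-558) = √(208*(7 + 2*208)) + 10*(-558) = √(208*(7 + 416)) - 5580 = √(208*423) - 5580 = √87984 - 5580 = 12*√611 - 5580 = -5580 + 12*√611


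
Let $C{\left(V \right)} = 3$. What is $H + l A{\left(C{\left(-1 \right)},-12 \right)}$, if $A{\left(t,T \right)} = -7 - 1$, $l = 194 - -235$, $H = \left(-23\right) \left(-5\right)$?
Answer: $-3317$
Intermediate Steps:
$H = 115$
$l = 429$ ($l = 194 + 235 = 429$)
$A{\left(t,T \right)} = -8$
$H + l A{\left(C{\left(-1 \right)},-12 \right)} = 115 + 429 \left(-8\right) = 115 - 3432 = -3317$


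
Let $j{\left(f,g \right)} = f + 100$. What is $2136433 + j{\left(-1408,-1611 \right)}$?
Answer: $2135125$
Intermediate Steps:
$j{\left(f,g \right)} = 100 + f$
$2136433 + j{\left(-1408,-1611 \right)} = 2136433 + \left(100 - 1408\right) = 2136433 - 1308 = 2135125$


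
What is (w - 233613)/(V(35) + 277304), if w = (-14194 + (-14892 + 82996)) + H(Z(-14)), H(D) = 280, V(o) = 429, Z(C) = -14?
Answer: -6187/9577 ≈ -0.64603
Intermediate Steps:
w = 54190 (w = (-14194 + (-14892 + 82996)) + 280 = (-14194 + 68104) + 280 = 53910 + 280 = 54190)
(w - 233613)/(V(35) + 277304) = (54190 - 233613)/(429 + 277304) = -179423/277733 = -179423*1/277733 = -6187/9577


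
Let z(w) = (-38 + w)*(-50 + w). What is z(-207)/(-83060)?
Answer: -12593/16612 ≈ -0.75807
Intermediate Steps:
z(w) = (-50 + w)*(-38 + w)
z(-207)/(-83060) = (1900 + (-207)**2 - 88*(-207))/(-83060) = (1900 + 42849 + 18216)*(-1/83060) = 62965*(-1/83060) = -12593/16612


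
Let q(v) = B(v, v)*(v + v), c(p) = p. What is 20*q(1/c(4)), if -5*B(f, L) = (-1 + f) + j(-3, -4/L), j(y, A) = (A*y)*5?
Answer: -957/2 ≈ -478.50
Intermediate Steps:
j(y, A) = 5*A*y
B(f, L) = 1/5 - 12/L - f/5 (B(f, L) = -((-1 + f) + 5*(-4/L)*(-3))/5 = -((-1 + f) + 60/L)/5 = -(-1 + f + 60/L)/5 = 1/5 - 12/L - f/5)
q(v) = -24 + 2*v*(1 - v)/5 (q(v) = ((-60 + v*(1 - v))/(5*v))*(v + v) = ((-60 + v*(1 - v))/(5*v))*(2*v) = -24 + 2*v*(1 - v)/5)
20*q(1/c(4)) = 20*(-24 - 2/5*(-1 + 1/4)/4) = 20*(-24 - 2/5*1/4*(-1 + 1/4)) = 20*(-24 - 2/5*1/4*(-3/4)) = 20*(-24 + 3/40) = 20*(-957/40) = -957/2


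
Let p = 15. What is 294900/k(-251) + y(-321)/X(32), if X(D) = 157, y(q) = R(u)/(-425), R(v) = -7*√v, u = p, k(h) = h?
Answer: -294900/251 + 7*√15/66725 ≈ -1174.9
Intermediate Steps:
u = 15
y(q) = 7*√15/425 (y(q) = -7*√15/(-425) = -7*√15*(-1/425) = 7*√15/425)
294900/k(-251) + y(-321)/X(32) = 294900/(-251) + (7*√15/425)/157 = 294900*(-1/251) + (7*√15/425)*(1/157) = -294900/251 + 7*√15/66725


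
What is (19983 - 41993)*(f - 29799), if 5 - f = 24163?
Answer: 1187593570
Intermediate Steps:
f = -24158 (f = 5 - 1*24163 = 5 - 24163 = -24158)
(19983 - 41993)*(f - 29799) = (19983 - 41993)*(-24158 - 29799) = -22010*(-53957) = 1187593570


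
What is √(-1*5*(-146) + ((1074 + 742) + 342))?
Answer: 38*√2 ≈ 53.740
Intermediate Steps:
√(-1*5*(-146) + ((1074 + 742) + 342)) = √(-5*(-146) + (1816 + 342)) = √(730 + 2158) = √2888 = 38*√2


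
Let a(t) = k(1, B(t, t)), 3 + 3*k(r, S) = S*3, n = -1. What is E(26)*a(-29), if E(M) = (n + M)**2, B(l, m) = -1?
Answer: -1250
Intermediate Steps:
k(r, S) = -1 + S (k(r, S) = -1 + (S*3)/3 = -1 + (3*S)/3 = -1 + S)
a(t) = -2 (a(t) = -1 - 1 = -2)
E(M) = (-1 + M)**2
E(26)*a(-29) = (-1 + 26)**2*(-2) = 25**2*(-2) = 625*(-2) = -1250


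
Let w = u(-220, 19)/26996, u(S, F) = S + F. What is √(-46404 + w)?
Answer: I*√8454624726165/13498 ≈ 215.42*I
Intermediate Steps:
u(S, F) = F + S
w = -201/26996 (w = (19 - 220)/26996 = -201*1/26996 = -201/26996 ≈ -0.0074455)
√(-46404 + w) = √(-46404 - 201/26996) = √(-1252722585/26996) = I*√8454624726165/13498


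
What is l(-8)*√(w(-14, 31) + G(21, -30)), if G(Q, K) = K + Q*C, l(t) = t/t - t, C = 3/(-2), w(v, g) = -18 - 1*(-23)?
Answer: 9*I*√226/2 ≈ 67.65*I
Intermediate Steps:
w(v, g) = 5 (w(v, g) = -18 + 23 = 5)
C = -3/2 (C = 3*(-½) = -3/2 ≈ -1.5000)
l(t) = 1 - t
G(Q, K) = K - 3*Q/2 (G(Q, K) = K + Q*(-3/2) = K - 3*Q/2)
l(-8)*√(w(-14, 31) + G(21, -30)) = (1 - 1*(-8))*√(5 + (-30 - 3/2*21)) = (1 + 8)*√(5 + (-30 - 63/2)) = 9*√(5 - 123/2) = 9*√(-113/2) = 9*(I*√226/2) = 9*I*√226/2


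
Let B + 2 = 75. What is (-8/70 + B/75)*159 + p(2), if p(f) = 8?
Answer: 25303/175 ≈ 144.59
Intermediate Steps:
B = 73 (B = -2 + 75 = 73)
(-8/70 + B/75)*159 + p(2) = (-8/70 + 73/75)*159 + 8 = (-8*1/70 + 73*(1/75))*159 + 8 = (-4/35 + 73/75)*159 + 8 = (451/525)*159 + 8 = 23903/175 + 8 = 25303/175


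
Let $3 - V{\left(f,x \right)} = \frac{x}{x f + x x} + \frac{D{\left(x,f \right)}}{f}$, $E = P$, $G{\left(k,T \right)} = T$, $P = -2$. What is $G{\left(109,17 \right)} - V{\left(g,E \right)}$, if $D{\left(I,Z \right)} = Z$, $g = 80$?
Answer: $\frac{1171}{78} \approx 15.013$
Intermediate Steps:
$E = -2$
$V{\left(f,x \right)} = 2 - \frac{x}{x^{2} + f x}$ ($V{\left(f,x \right)} = 3 - \left(\frac{x}{x f + x x} + \frac{f}{f}\right) = 3 - \left(\frac{x}{f x + x^{2}} + 1\right) = 3 - \left(\frac{x}{x^{2} + f x} + 1\right) = 3 - \left(1 + \frac{x}{x^{2} + f x}\right) = 2 - \frac{x}{x^{2} + f x}$)
$G{\left(109,17 \right)} - V{\left(g,E \right)} = 17 - \frac{-1 + 2 \cdot 80 + 2 \left(-2\right)}{80 - 2} = 17 - \frac{-1 + 160 - 4}{78} = 17 - \frac{1}{78} \cdot 155 = 17 - \frac{155}{78} = \frac{1171}{78}$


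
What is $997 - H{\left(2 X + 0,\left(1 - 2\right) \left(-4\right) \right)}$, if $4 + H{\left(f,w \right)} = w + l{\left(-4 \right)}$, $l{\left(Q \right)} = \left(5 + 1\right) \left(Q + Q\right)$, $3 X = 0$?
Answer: $1045$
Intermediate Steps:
$X = 0$ ($X = \frac{1}{3} \cdot 0 = 0$)
$l{\left(Q \right)} = 12 Q$ ($l{\left(Q \right)} = 6 \cdot 2 Q = 12 Q$)
$H{\left(f,w \right)} = -52 + w$ ($H{\left(f,w \right)} = -4 + \left(w + 12 \left(-4\right)\right) = -4 + \left(w - 48\right) = -4 + \left(-48 + w\right) = -52 + w$)
$997 - H{\left(2 X + 0,\left(1 - 2\right) \left(-4\right) \right)} = 997 - \left(-52 + \left(1 - 2\right) \left(-4\right)\right) = 997 - \left(-52 - -4\right) = 997 - \left(-52 + 4\right) = 997 - -48 = 997 + 48 = 1045$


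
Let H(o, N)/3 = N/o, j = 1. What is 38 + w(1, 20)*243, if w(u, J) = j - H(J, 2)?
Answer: 2081/10 ≈ 208.10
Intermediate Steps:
H(o, N) = 3*N/o (H(o, N) = 3*(N/o) = 3*N/o)
w(u, J) = 1 - 6/J (w(u, J) = 1 - 3*2/J = 1 - 6/J)
38 + w(1, 20)*243 = 38 + ((-6 + 20)/20)*243 = 38 + ((1/20)*14)*243 = 38 + (7/10)*243 = 38 + 1701/10 = 2081/10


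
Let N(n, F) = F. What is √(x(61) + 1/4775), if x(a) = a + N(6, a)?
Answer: √111267241/955 ≈ 11.045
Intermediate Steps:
x(a) = 2*a (x(a) = a + a = 2*a)
√(x(61) + 1/4775) = √(2*61 + 1/4775) = √(122 + 1/4775) = √(582551/4775) = √111267241/955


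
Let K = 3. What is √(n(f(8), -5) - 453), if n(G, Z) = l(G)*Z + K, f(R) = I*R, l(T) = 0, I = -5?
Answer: 15*I*√2 ≈ 21.213*I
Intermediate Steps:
f(R) = -5*R
n(G, Z) = 3 (n(G, Z) = 0*Z + 3 = 0 + 3 = 3)
√(n(f(8), -5) - 453) = √(3 - 453) = √(-450) = 15*I*√2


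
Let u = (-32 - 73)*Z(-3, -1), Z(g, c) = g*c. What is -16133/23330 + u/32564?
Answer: -38050283/54265580 ≈ -0.70119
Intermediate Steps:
Z(g, c) = c*g
u = -315 (u = (-32 - 73)*(-1*(-3)) = -105*3 = -315)
-16133/23330 + u/32564 = -16133/23330 - 315/32564 = -16133*1/23330 - 315*1/32564 = -16133/23330 - 45/4652 = -38050283/54265580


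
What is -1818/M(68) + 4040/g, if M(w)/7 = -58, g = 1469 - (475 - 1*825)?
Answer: 2473591/369257 ≈ 6.6988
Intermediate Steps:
g = 1819 (g = 1469 - (475 - 825) = 1469 - 1*(-350) = 1469 + 350 = 1819)
M(w) = -406 (M(w) = 7*(-58) = -406)
-1818/M(68) + 4040/g = -1818/(-406) + 4040/1819 = -1818*(-1/406) + 4040*(1/1819) = 909/203 + 4040/1819 = 2473591/369257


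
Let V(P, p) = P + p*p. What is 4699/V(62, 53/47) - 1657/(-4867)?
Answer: 50751496816/680245989 ≈ 74.608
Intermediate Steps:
V(P, p) = P + p**2
4699/V(62, 53/47) - 1657/(-4867) = 4699/(62 + (53/47)**2) - 1657/(-4867) = 4699/(62 + (53*(1/47))**2) - 1657*(-1/4867) = 4699/(62 + (53/47)**2) + 1657/4867 = 4699/(62 + 2809/2209) + 1657/4867 = 4699/(139767/2209) + 1657/4867 = 4699*(2209/139767) + 1657/4867 = 10380091/139767 + 1657/4867 = 50751496816/680245989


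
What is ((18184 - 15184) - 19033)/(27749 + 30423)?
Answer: -16033/58172 ≈ -0.27561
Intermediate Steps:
((18184 - 15184) - 19033)/(27749 + 30423) = (3000 - 19033)/58172 = -16033*1/58172 = -16033/58172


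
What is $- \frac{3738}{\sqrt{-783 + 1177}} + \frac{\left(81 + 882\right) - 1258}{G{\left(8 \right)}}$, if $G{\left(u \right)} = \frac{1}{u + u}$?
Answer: $-4720 - \frac{1869 \sqrt{394}}{197} \approx -4908.3$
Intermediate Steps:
$G{\left(u \right)} = \frac{1}{2 u}$
$- \frac{3738}{\sqrt{-783 + 1177}} + \frac{\left(81 + 882\right) - 1258}{G{\left(8 \right)}} = - \frac{3738}{\sqrt{-783 + 1177}} + \frac{\left(81 + 882\right) - 1258}{\frac{1}{2} \cdot \frac{1}{8}} = - \frac{3738}{\sqrt{394}} + \frac{963 - 1258}{\frac{1}{2} \cdot \frac{1}{8}} = - 3738 \frac{\sqrt{394}}{394} - 295 \frac{1}{\frac{1}{16}} = - \frac{1869 \sqrt{394}}{197} - 4720 = -4720 - \frac{1869 \sqrt{394}}{197}$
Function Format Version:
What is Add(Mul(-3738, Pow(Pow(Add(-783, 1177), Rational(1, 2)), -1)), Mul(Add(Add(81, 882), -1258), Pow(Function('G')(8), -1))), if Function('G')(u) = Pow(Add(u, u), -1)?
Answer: Add(-4720, Mul(Rational(-1869, 197), Pow(394, Rational(1, 2)))) ≈ -4908.3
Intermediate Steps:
Function('G')(u) = Mul(Rational(1, 2), Pow(u, -1)) (Function('G')(u) = Pow(Mul(2, u), -1) = Mul(Rational(1, 2), Pow(u, -1)))
Add(Mul(-3738, Pow(Pow(Add(-783, 1177), Rational(1, 2)), -1)), Mul(Add(Add(81, 882), -1258), Pow(Function('G')(8), -1))) = Add(Mul(-3738, Pow(Pow(Add(-783, 1177), Rational(1, 2)), -1)), Mul(Add(Add(81, 882), -1258), Pow(Mul(Rational(1, 2), Pow(8, -1)), -1))) = Add(Mul(-3738, Pow(Pow(394, Rational(1, 2)), -1)), Mul(Add(963, -1258), Pow(Mul(Rational(1, 2), Rational(1, 8)), -1))) = Add(Mul(-3738, Mul(Rational(1, 394), Pow(394, Rational(1, 2)))), Mul(-295, Pow(Rational(1, 16), -1))) = Add(Mul(Rational(-1869, 197), Pow(394, Rational(1, 2))), Mul(-295, 16)) = Add(Mul(Rational(-1869, 197), Pow(394, Rational(1, 2))), -4720) = Add(-4720, Mul(Rational(-1869, 197), Pow(394, Rational(1, 2))))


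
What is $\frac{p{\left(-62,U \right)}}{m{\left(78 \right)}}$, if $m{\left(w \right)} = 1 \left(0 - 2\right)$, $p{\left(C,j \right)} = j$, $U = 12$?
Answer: $-6$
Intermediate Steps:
$m{\left(w \right)} = -2$ ($m{\left(w \right)} = 1 \left(-2\right) = -2$)
$\frac{p{\left(-62,U \right)}}{m{\left(78 \right)}} = \frac{12}{-2} = 12 \left(- \frac{1}{2}\right) = -6$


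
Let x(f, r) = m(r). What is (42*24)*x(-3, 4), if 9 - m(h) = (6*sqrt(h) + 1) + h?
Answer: -8064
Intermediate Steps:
m(h) = 8 - h - 6*sqrt(h) (m(h) = 9 - ((6*sqrt(h) + 1) + h) = 9 - ((1 + 6*sqrt(h)) + h) = 9 - (1 + h + 6*sqrt(h)) = 9 + (-1 - h - 6*sqrt(h)) = 8 - h - 6*sqrt(h))
x(f, r) = 8 - r - 6*sqrt(r)
(42*24)*x(-3, 4) = (42*24)*(8 - 1*4 - 6*sqrt(4)) = 1008*(8 - 4 - 6*2) = 1008*(8 - 4 - 12) = 1008*(-8) = -8064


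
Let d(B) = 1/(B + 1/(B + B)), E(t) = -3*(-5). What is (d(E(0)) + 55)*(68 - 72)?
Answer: -99340/451 ≈ -220.27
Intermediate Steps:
E(t) = 15
d(B) = 1/(B + 1/(2*B))
(d(E(0)) + 55)*(68 - 72) = (2*15/(1 + 2*15²) + 55)*(68 - 72) = (2*15/(1 + 2*225) + 55)*(-4) = (2*15/(1 + 450) + 55)*(-4) = (2*15/451 + 55)*(-4) = (2*15*(1/451) + 55)*(-4) = (30/451 + 55)*(-4) = (24835/451)*(-4) = -99340/451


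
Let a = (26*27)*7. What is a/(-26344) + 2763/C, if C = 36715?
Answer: -53814519/483609980 ≈ -0.11128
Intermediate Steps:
a = 4914 (a = 702*7 = 4914)
a/(-26344) + 2763/C = 4914/(-26344) + 2763/36715 = 4914*(-1/26344) + 2763*(1/36715) = -2457/13172 + 2763/36715 = -53814519/483609980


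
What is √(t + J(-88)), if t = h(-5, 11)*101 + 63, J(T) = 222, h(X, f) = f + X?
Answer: 9*√11 ≈ 29.850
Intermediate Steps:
h(X, f) = X + f
t = 669 (t = (-5 + 11)*101 + 63 = 6*101 + 63 = 606 + 63 = 669)
√(t + J(-88)) = √(669 + 222) = √891 = 9*√11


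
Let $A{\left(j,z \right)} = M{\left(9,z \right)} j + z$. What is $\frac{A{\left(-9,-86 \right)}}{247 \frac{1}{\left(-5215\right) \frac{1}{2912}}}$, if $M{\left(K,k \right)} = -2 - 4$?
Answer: $\frac{745}{3211} \approx 0.23201$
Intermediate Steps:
$M{\left(K,k \right)} = -6$
$A{\left(j,z \right)} = z - 6 j$ ($A{\left(j,z \right)} = - 6 j + z = z - 6 j$)
$\frac{A{\left(-9,-86 \right)}}{247 \frac{1}{\left(-5215\right) \frac{1}{2912}}} = \frac{-86 - -54}{247 \frac{1}{\left(-5215\right) \frac{1}{2912}}} = \frac{-86 + 54}{247 \frac{1}{\left(-5215\right) \frac{1}{2912}}} = - \frac{32}{247 \frac{1}{- \frac{745}{416}}} = - \frac{32}{247 \left(- \frac{416}{745}\right)} = - \frac{32}{- \frac{102752}{745}} = \left(-32\right) \left(- \frac{745}{102752}\right) = \frac{745}{3211}$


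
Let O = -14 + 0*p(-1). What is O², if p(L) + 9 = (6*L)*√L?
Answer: 196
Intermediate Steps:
p(L) = -9 + 6*L^(3/2) (p(L) = -9 + (6*L)*√L = -9 + 6*L^(3/2))
O = -14 (O = -14 + 0*(-9 + 6*(-1)^(3/2)) = -14 + 0*(-9 + 6*(-I)) = -14 + 0*(-9 - 6*I) = -14 + 0 = -14)
O² = (-14)² = 196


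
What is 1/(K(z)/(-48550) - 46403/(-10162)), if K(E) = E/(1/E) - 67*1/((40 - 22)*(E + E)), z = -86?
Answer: 763729174800/3371090866477 ≈ 0.22655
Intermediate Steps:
K(E) = E² - 67/(36*E) (K(E) = E*E - 67*1/(36*E) = E² - 67*1/(36*E) = E² - 67/(36*E))
1/(K(z)/(-48550) - 46403/(-10162)) = 1/(((-67/36 + (-86)³)/(-86))/(-48550) - 46403/(-10162)) = 1/(-(-67/36 - 636056)/86*(-1/48550) - 46403*(-1/10162)) = 1/(-1/86*(-22898083/36)*(-1/48550) + 46403/10162) = 1/((22898083/3096)*(-1/48550) + 46403/10162) = 1/(-22898083/150310800 + 46403/10162) = 1/(3371090866477/763729174800) = 763729174800/3371090866477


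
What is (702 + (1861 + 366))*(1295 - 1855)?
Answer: -1640240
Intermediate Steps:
(702 + (1861 + 366))*(1295 - 1855) = (702 + 2227)*(-560) = 2929*(-560) = -1640240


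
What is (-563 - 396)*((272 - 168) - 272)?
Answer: 161112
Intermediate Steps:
(-563 - 396)*((272 - 168) - 272) = -959*(104 - 272) = -959*(-168) = 161112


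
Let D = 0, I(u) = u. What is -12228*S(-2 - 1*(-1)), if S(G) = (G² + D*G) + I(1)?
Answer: -24456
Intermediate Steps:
S(G) = 1 + G² (S(G) = (G² + 0*G) + 1 = (G² + 0) + 1 = G² + 1 = 1 + G²)
-12228*S(-2 - 1*(-1)) = -12228*(1 + (-2 - 1*(-1))²) = -12228*(1 + (-2 + 1)²) = -12228*(1 + (-1)²) = -12228*(1 + 1) = -12228*2 = -24456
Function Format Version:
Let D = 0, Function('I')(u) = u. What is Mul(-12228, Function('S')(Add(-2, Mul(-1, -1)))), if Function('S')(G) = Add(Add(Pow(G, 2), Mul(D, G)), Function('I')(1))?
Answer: -24456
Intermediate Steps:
Function('S')(G) = Add(1, Pow(G, 2)) (Function('S')(G) = Add(Add(Pow(G, 2), Mul(0, G)), 1) = Add(Add(Pow(G, 2), 0), 1) = Add(Pow(G, 2), 1) = Add(1, Pow(G, 2)))
Mul(-12228, Function('S')(Add(-2, Mul(-1, -1)))) = Mul(-12228, Add(1, Pow(Add(-2, Mul(-1, -1)), 2))) = Mul(-12228, Add(1, Pow(Add(-2, 1), 2))) = Mul(-12228, Add(1, Pow(-1, 2))) = Mul(-12228, Add(1, 1)) = Mul(-12228, 2) = -24456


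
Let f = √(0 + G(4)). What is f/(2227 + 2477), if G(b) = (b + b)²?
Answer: 1/588 ≈ 0.0017007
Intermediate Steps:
G(b) = 4*b² (G(b) = (2*b)² = 4*b²)
f = 8 (f = √(0 + 4*4²) = √(0 + 4*16) = √(0 + 64) = √64 = 8)
f/(2227 + 2477) = 8/(2227 + 2477) = 8/4704 = (1/4704)*8 = 1/588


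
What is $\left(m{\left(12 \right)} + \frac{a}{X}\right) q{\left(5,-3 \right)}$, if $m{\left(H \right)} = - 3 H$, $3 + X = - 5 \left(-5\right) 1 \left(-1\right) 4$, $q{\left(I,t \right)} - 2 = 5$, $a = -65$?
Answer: $- \frac{25501}{103} \approx -247.58$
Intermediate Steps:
$q{\left(I,t \right)} = 7$ ($q{\left(I,t \right)} = 2 + 5 = 7$)
$X = -103$ ($X = -3 + - 5 \left(-5\right) 1 \left(-1\right) 4 = -3 + - 5 \left(\left(-5\right) \left(-1\right)\right) 4 = -3 + \left(-5\right) 5 \cdot 4 = -3 - 100 = -103$)
$\left(m{\left(12 \right)} + \frac{a}{X}\right) q{\left(5,-3 \right)} = \left(\left(-3\right) 12 - \frac{65}{-103}\right) 7 = \left(-36 - - \frac{65}{103}\right) 7 = \left(-36 + \frac{65}{103}\right) 7 = \left(- \frac{3643}{103}\right) 7 = - \frac{25501}{103}$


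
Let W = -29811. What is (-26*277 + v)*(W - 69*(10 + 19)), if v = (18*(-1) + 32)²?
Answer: 222874872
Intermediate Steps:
v = 196 (v = (-18 + 32)² = 14² = 196)
(-26*277 + v)*(W - 69*(10 + 19)) = (-26*277 + 196)*(-29811 - 69*(10 + 19)) = (-7202 + 196)*(-29811 - 69*29) = -7006*(-29811 - 2001) = -7006*(-31812) = 222874872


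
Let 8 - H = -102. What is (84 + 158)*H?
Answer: 26620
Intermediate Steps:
H = 110 (H = 8 - 1*(-102) = 8 + 102 = 110)
(84 + 158)*H = (84 + 158)*110 = 242*110 = 26620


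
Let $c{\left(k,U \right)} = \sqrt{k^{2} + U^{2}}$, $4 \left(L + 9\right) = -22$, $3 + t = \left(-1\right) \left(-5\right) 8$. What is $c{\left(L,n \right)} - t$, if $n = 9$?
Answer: $-37 + \frac{\sqrt{1165}}{2} \approx -19.934$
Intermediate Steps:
$t = 37$ ($t = -3 + \left(-1\right) \left(-5\right) 8 = -3 + 5 \cdot 8 = -3 + 40 = 37$)
$L = - \frac{29}{2}$ ($L = -9 + \frac{1}{4} \left(-22\right) = -9 - \frac{11}{2} = - \frac{29}{2} \approx -14.5$)
$c{\left(k,U \right)} = \sqrt{U^{2} + k^{2}}$
$c{\left(L,n \right)} - t = \sqrt{9^{2} + \left(- \frac{29}{2}\right)^{2}} - 37 = \sqrt{81 + \frac{841}{4}} - 37 = \sqrt{\frac{1165}{4}} - 37 = \frac{\sqrt{1165}}{2} - 37 = -37 + \frac{\sqrt{1165}}{2}$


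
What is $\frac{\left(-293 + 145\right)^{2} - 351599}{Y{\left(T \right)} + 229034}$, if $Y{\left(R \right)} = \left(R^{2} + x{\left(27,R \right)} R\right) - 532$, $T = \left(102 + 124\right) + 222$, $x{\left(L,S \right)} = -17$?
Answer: $- \frac{65939}{84318} \approx -0.78203$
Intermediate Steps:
$T = 448$ ($T = 226 + 222 = 448$)
$Y{\left(R \right)} = -532 + R^{2} - 17 R$ ($Y{\left(R \right)} = \left(R^{2} - 17 R\right) - 532 = -532 + R^{2} - 17 R$)
$\frac{\left(-293 + 145\right)^{2} - 351599}{Y{\left(T \right)} + 229034} = \frac{\left(-293 + 145\right)^{2} - 351599}{\left(-532 + 448^{2} - 7616\right) + 229034} = \frac{\left(-148\right)^{2} - 351599}{\left(-532 + 200704 - 7616\right) + 229034} = \frac{21904 - 351599}{192556 + 229034} = - \frac{329695}{421590} = \left(-329695\right) \frac{1}{421590} = - \frac{65939}{84318}$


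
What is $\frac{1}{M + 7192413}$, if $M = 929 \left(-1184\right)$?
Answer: $\frac{1}{6092477} \approx 1.6414 \cdot 10^{-7}$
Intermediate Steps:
$M = -1099936$
$\frac{1}{M + 7192413} = \frac{1}{-1099936 + 7192413} = \frac{1}{6092477}$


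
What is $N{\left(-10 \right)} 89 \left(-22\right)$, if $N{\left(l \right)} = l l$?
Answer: $-195800$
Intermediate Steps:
$N{\left(l \right)} = l^{2}$
$N{\left(-10 \right)} 89 \left(-22\right) = \left(-10\right)^{2} \cdot 89 \left(-22\right) = 100 \cdot 89 \left(-22\right) = 8900 \left(-22\right) = -195800$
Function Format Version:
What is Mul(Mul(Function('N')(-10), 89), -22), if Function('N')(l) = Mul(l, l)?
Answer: -195800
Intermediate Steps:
Function('N')(l) = Pow(l, 2)
Mul(Mul(Function('N')(-10), 89), -22) = Mul(Mul(Pow(-10, 2), 89), -22) = Mul(Mul(100, 89), -22) = Mul(8900, -22) = -195800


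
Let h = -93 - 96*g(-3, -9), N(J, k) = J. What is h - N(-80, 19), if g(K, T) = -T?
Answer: -877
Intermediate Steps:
h = -957 (h = -93 - (-96)*(-9) = -93 - 96*9 = -93 - 864 = -957)
h - N(-80, 19) = -957 - 1*(-80) = -957 + 80 = -877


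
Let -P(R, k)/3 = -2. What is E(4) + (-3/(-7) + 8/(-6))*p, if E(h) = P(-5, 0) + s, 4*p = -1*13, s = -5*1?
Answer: 331/84 ≈ 3.9405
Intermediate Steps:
P(R, k) = 6 (P(R, k) = -3*(-2) = 6)
s = -5
p = -13/4 (p = (-1*13)/4 = (¼)*(-13) = -13/4 ≈ -3.2500)
E(h) = 1 (E(h) = 6 - 5 = 1)
E(4) + (-3/(-7) + 8/(-6))*p = 1 + (-3/(-7) + 8/(-6))*(-13/4) = 1 + (-3*(-⅐) + 8*(-⅙))*(-13/4) = 1 + (3/7 - 4/3)*(-13/4) = 1 - 19/21*(-13/4) = 1 + 247/84 = 331/84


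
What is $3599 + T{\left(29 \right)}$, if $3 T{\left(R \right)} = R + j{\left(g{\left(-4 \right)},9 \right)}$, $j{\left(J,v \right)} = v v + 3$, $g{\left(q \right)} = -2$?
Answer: $\frac{10910}{3} \approx 3636.7$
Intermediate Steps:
$j{\left(J,v \right)} = 3 + v^{2}$ ($j{\left(J,v \right)} = v^{2} + 3 = 3 + v^{2}$)
$T{\left(R \right)} = 28 + \frac{R}{3}$ ($T{\left(R \right)} = \frac{R + \left(3 + 9^{2}\right)}{3} = \frac{R + \left(3 + 81\right)}{3} = \frac{R + 84}{3} = \frac{84 + R}{3} = 28 + \frac{R}{3}$)
$3599 + T{\left(29 \right)} = 3599 + \left(28 + \frac{1}{3} \cdot 29\right) = 3599 + \left(28 + \frac{29}{3}\right) = 3599 + \frac{113}{3} = \frac{10910}{3}$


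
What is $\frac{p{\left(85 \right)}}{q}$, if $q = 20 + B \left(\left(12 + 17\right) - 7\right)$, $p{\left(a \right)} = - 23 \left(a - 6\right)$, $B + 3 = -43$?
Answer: $\frac{1817}{992} \approx 1.8317$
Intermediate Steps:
$B = -46$ ($B = -3 - 43 = -46$)
$p{\left(a \right)} = 138 - 23 a$ ($p{\left(a \right)} = - 23 \left(-6 + a\right) = 138 - 23 a$)
$q = -992$ ($q = 20 - 46 \left(\left(12 + 17\right) - 7\right) = 20 - 46 \left(29 - 7\right) = 20 - 1012 = -992$)
$\frac{p{\left(85 \right)}}{q} = \frac{138 - 1955}{-992} = \left(138 - 1955\right) \left(- \frac{1}{992}\right) = \left(-1817\right) \left(- \frac{1}{992}\right) = \frac{1817}{992}$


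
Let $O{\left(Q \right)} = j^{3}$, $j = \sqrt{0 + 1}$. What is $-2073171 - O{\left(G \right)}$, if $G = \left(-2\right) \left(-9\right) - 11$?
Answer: $-2073172$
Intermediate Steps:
$G = 7$ ($G = 18 - 11 = 7$)
$j = 1$ ($j = \sqrt{1} = 1$)
$O{\left(Q \right)} = 1$ ($O{\left(Q \right)} = 1^{3} = 1$)
$-2073171 - O{\left(G \right)} = -2073171 - 1 = -2073172$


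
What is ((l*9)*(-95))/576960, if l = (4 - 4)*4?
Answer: 0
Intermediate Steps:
l = 0 (l = 0*4 = 0)
((l*9)*(-95))/576960 = ((0*9)*(-95))/576960 = (0*(-95))*(1/576960) = 0*(1/576960) = 0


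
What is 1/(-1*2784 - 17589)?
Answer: -1/20373 ≈ -4.9085e-5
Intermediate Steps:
1/(-1*2784 - 17589) = 1/(-2784 - 17589) = 1/(-20373) = -1/20373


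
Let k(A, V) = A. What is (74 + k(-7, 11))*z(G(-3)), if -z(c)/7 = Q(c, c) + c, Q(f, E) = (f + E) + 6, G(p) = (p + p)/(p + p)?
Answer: -4221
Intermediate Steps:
G(p) = 1 (G(p) = (2*p)/((2*p)) = (2*p)*(1/(2*p)) = 1)
Q(f, E) = 6 + E + f (Q(f, E) = (E + f) + 6 = 6 + E + f)
z(c) = -42 - 21*c (z(c) = -7*((6 + c + c) + c) = -7*((6 + 2*c) + c) = -7*(6 + 3*c) = -42 - 21*c)
(74 + k(-7, 11))*z(G(-3)) = (74 - 7)*(-42 - 21*1) = 67*(-42 - 21) = 67*(-63) = -4221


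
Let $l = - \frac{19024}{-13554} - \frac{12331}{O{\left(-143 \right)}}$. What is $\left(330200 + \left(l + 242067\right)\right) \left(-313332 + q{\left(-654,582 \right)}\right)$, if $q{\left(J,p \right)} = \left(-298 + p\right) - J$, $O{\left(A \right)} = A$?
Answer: $- \frac{15752472335842160}{88101} \approx -1.788 \cdot 10^{11}$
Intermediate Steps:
$q{\left(J,p \right)} = -298 + p - J$
$l = \frac{7720673}{88101}$ ($l = - \frac{19024}{-13554} - \frac{12331}{-143} = \left(-19024\right) \left(- \frac{1}{13554}\right) - - \frac{1121}{13} = \frac{9512}{6777} + \frac{1121}{13} = \frac{7720673}{88101} \approx 87.634$)
$\left(330200 + \left(l + 242067\right)\right) \left(-313332 + q{\left(-654,582 \right)}\right) = \left(330200 + \left(\frac{7720673}{88101} + 242067\right)\right) \left(-313332 - -938\right) = \left(330200 + \frac{21334065440}{88101}\right) \left(-313332 + \left(-298 + 582 + 654\right)\right) = \frac{50425015640 \left(-313332 + 938\right)}{88101} = \frac{50425015640}{88101} \left(-312394\right) = - \frac{15752472335842160}{88101}$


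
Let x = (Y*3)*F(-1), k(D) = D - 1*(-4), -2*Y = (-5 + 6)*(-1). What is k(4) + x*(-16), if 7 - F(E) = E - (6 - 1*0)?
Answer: -328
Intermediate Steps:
Y = 1/2 (Y = -(-5 + 6)*(-1)/2 = -(-1)/2 = -1/2*(-1) = 1/2 ≈ 0.50000)
F(E) = 13 - E (F(E) = 7 - (E - (6 - 1*0)) = 7 - (E - (6 + 0)) = 7 - (E - 1*6) = 7 - (E - 6) = 7 - (-6 + E) = 7 + (6 - E) = 13 - E)
k(D) = 4 + D (k(D) = D + 4 = 4 + D)
x = 21 (x = ((1/2)*3)*(13 - 1*(-1)) = 3*(13 + 1)/2 = (3/2)*14 = 21)
k(4) + x*(-16) = (4 + 4) + 21*(-16) = 8 - 336 = -328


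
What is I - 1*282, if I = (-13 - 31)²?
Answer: 1654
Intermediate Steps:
I = 1936 (I = (-44)² = 1936)
I - 1*282 = 1936 - 1*282 = 1936 - 282 = 1654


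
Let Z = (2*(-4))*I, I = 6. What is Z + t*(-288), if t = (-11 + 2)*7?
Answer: 18096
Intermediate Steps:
t = -63 (t = -9*7 = -63)
Z = -48 (Z = (2*(-4))*6 = -8*6 = -48)
Z + t*(-288) = -48 - 63*(-288) = -48 + 18144 = 18096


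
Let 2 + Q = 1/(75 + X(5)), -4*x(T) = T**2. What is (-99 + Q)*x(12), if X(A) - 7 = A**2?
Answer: 389016/107 ≈ 3635.7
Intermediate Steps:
x(T) = -T**2/4
X(A) = 7 + A**2
Q = -213/107 (Q = -2 + 1/(75 + (7 + 5**2)) = -2 + 1/(75 + (7 + 25)) = -2 + 1/(75 + 32) = -2 + 1/107 = -213/107 ≈ -1.9907)
(-99 + Q)*x(12) = (-99 - 213/107)*(-1/4*12**2) = -(-5403)*144/214 = -10806/107*(-36) = 389016/107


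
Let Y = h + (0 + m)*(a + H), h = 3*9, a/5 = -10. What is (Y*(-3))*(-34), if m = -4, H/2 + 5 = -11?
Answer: 36210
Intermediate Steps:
H = -32 (H = -10 + 2*(-11) = -10 - 22 = -32)
a = -50 (a = 5*(-10) = -50)
h = 27
Y = 355 (Y = 27 + (0 - 4)*(-50 - 32) = 27 - 4*(-82) = 27 + 328 = 355)
(Y*(-3))*(-34) = (355*(-3))*(-34) = -1065*(-34) = 36210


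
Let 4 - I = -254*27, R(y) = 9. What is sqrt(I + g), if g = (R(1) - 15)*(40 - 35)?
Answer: 4*sqrt(427) ≈ 82.656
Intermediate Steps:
g = -30 (g = (9 - 15)*(40 - 35) = -6*5 = -30)
I = 6862 (I = 4 - (-254)*27 = 4 - 1*(-6858) = 4 + 6858 = 6862)
sqrt(I + g) = sqrt(6862 - 30) = sqrt(6832) = 4*sqrt(427)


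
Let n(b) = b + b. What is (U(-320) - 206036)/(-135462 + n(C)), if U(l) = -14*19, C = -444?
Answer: 103151/68175 ≈ 1.5130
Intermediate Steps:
U(l) = -266
n(b) = 2*b
(U(-320) - 206036)/(-135462 + n(C)) = (-266 - 206036)/(-135462 + 2*(-444)) = -206302/(-135462 - 888) = -206302/(-136350) = -206302*(-1/136350) = 103151/68175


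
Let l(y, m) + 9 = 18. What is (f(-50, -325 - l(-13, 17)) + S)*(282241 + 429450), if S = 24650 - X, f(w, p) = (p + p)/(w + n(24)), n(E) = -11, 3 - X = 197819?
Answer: 9658425459954/61 ≈ 1.5833e+11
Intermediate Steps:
X = -197816 (X = 3 - 1*197819 = 3 - 197819 = -197816)
l(y, m) = 9 (l(y, m) = -9 + 18 = 9)
f(w, p) = 2*p/(-11 + w) (f(w, p) = (p + p)/(w - 11) = (2*p)/(-11 + w) = 2*p/(-11 + w))
S = 222466 (S = 24650 - 1*(-197816) = 24650 + 197816 = 222466)
(f(-50, -325 - l(-13, 17)) + S)*(282241 + 429450) = (2*(-325 - 1*9)/(-11 - 50) + 222466)*(282241 + 429450) = (2*(-325 - 9)/(-61) + 222466)*711691 = (2*(-334)*(-1/61) + 222466)*711691 = (668/61 + 222466)*711691 = (13571094/61)*711691 = 9658425459954/61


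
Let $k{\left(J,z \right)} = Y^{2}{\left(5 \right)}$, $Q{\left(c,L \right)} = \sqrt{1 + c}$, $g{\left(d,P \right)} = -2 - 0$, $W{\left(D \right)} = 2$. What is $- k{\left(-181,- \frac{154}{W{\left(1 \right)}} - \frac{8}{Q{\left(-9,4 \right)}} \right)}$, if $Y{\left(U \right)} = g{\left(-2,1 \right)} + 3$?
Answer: $-1$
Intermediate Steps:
$g{\left(d,P \right)} = -2$ ($g{\left(d,P \right)} = -2 + 0 = -2$)
$Y{\left(U \right)} = 1$ ($Y{\left(U \right)} = -2 + 3 = 1$)
$k{\left(J,z \right)} = 1$ ($k{\left(J,z \right)} = 1^{2} = 1$)
$- k{\left(-181,- \frac{154}{W{\left(1 \right)}} - \frac{8}{Q{\left(-9,4 \right)}} \right)} = \left(-1\right) 1 = -1$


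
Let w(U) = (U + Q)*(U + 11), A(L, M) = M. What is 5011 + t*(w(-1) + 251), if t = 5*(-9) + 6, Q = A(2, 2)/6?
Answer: -4518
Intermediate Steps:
Q = 1/3 (Q = 2/6 = 2*(1/6) = 1/3 ≈ 0.33333)
t = -39 (t = -45 + 6 = -39)
w(U) = (11 + U)*(1/3 + U) (w(U) = (U + 1/3)*(U + 11) = (1/3 + U)*(11 + U) = (11 + U)*(1/3 + U))
5011 + t*(w(-1) + 251) = 5011 - 39*((11/3 + (-1)**2 + (34/3)*(-1)) + 251) = 5011 - 39*((11/3 + 1 - 34/3) + 251) = 5011 - 39*(-20/3 + 251) = 5011 - 39*733/3 = 5011 - 9529 = -4518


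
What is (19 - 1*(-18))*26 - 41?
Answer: 921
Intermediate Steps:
(19 - 1*(-18))*26 - 41 = (19 + 18)*26 - 41 = 37*26 - 41 = 962 - 41 = 921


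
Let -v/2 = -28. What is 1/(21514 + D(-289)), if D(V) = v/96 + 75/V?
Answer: 3468/74611675 ≈ 4.6481e-5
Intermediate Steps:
v = 56 (v = -2*(-28) = 56)
D(V) = 7/12 + 75/V (D(V) = 56/96 + 75/V = 56*(1/96) + 75/V = 7/12 + 75/V)
1/(21514 + D(-289)) = 1/(21514 + (7/12 + 75/(-289))) = 1/(21514 + (7/12 + 75*(-1/289))) = 1/(21514 + (7/12 - 75/289)) = 1/(21514 + 1123/3468) = 1/(74611675/3468) = 3468/74611675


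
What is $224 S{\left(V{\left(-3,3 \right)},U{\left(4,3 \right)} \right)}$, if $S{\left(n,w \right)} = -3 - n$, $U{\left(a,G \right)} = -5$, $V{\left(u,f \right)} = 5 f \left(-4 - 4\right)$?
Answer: $26208$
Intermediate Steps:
$V{\left(u,f \right)} = - 40 f$ ($V{\left(u,f \right)} = 5 f \left(-4 - 4\right) = 5 f \left(-8\right) = - 40 f$)
$224 S{\left(V{\left(-3,3 \right)},U{\left(4,3 \right)} \right)} = 224 \left(-3 - \left(-40\right) 3\right) = 224 \left(-3 - -120\right) = 224 \left(-3 + 120\right) = 224 \cdot 117 = 26208$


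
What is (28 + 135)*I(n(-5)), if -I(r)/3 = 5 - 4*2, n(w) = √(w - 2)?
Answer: 1467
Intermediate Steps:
n(w) = √(-2 + w)
I(r) = 9 (I(r) = -3*(5 - 4*2) = -3*(5 - 8) = -3*(-3) = 9)
(28 + 135)*I(n(-5)) = (28 + 135)*9 = 163*9 = 1467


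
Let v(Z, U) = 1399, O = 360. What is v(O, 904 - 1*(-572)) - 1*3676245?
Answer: -3674846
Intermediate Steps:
v(O, 904 - 1*(-572)) - 1*3676245 = 1399 - 1*3676245 = 1399 - 3676245 = -3674846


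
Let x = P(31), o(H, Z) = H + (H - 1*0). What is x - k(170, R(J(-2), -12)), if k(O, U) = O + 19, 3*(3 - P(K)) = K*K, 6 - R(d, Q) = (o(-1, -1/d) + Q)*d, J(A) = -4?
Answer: -1519/3 ≈ -506.33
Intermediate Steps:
o(H, Z) = 2*H (o(H, Z) = H + (H + 0) = H + H = 2*H)
R(d, Q) = 6 - d*(-2 + Q) (R(d, Q) = 6 - (2*(-1) + Q)*d = 6 - (-2 + Q)*d = 6 - d*(-2 + Q))
P(K) = 3 - K**2/3 (P(K) = 3 - K*K/3 = 3 - K**2/3)
x = -952/3 (x = 3 - 1/3*31**2 = 3 - 1/3*961 = 3 - 961/3 = -952/3 ≈ -317.33)
k(O, U) = 19 + O
x - k(170, R(J(-2), -12)) = -952/3 - (19 + 170) = -952/3 - 1*189 = -952/3 - 189 = -1519/3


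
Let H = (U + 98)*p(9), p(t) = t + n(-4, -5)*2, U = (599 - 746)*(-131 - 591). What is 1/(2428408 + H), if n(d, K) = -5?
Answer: 1/2322176 ≈ 4.3063e-7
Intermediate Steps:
U = 106134 (U = -147*(-722) = 106134)
p(t) = -10 + t (p(t) = t - 5*2 = t - 10 = -10 + t)
H = -106232 (H = (106134 + 98)*(-10 + 9) = 106232*(-1) = -106232)
1/(2428408 + H) = 1/(2428408 - 106232) = 1/2322176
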